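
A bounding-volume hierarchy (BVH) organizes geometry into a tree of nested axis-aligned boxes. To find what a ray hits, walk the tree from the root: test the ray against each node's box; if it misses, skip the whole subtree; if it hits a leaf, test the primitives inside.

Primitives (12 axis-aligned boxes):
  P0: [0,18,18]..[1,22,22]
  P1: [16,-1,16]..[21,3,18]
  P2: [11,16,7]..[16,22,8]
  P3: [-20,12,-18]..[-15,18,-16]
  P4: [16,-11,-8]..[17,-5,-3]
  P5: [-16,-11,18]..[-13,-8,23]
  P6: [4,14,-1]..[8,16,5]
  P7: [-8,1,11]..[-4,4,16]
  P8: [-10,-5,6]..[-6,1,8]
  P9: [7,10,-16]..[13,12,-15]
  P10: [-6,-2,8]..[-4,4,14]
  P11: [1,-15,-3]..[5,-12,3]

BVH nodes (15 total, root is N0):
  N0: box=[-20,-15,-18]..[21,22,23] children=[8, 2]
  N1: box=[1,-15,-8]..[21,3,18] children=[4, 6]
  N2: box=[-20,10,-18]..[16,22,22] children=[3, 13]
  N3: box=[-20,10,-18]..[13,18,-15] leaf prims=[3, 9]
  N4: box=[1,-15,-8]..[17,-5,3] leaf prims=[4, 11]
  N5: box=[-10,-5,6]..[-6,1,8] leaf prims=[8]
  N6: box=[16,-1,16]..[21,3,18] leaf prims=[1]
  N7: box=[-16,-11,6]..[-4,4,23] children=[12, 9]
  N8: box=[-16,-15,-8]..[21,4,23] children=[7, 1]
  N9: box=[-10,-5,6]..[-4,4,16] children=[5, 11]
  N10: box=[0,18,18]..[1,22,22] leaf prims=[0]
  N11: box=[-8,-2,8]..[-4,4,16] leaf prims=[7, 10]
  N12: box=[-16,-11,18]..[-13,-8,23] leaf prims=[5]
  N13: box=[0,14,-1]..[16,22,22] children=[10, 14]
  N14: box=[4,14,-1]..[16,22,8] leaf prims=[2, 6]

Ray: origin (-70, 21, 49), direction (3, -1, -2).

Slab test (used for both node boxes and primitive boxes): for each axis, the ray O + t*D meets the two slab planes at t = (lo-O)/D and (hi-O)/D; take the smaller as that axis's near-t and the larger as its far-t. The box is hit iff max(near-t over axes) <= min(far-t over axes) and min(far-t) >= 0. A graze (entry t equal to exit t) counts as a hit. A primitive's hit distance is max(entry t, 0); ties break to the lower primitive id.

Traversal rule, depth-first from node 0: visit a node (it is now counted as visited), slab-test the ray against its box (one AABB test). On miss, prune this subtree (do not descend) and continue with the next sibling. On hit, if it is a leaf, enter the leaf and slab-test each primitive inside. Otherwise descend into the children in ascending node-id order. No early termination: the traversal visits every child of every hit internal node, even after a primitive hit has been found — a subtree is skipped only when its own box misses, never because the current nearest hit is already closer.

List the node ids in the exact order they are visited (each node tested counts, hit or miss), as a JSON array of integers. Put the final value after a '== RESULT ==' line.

Walk:
N0 x:[50/3,91/3] y:[-1,36] z:[13,67/2] -> hit [50/3,91/3], descend [2, 8]
  N2 x:[50/3,86/3] y:[-1,11] z:[27/2,67/2] -> miss, prune
  N8 x:[18,91/3] y:[17,36] z:[13,57/2] -> hit [18,57/2], descend [1, 7]
    N1 x:[71/3,91/3] y:[18,36] z:[31/2,57/2] -> hit [71/3,57/2], descend [4, 6]
      N4 x:[71/3,29] y:[26,36] z:[23,57/2] -> hit [26,57/2] leaf, test {P4(miss), P11(miss)}
      N6 x:[86/3,91/3] y:[18,22] z:[31/2,33/2] -> miss, prune
    N7 x:[18,22] y:[17,32] z:[13,43/2] -> hit [18,43/2], descend [9, 12]
      N9 x:[20,22] y:[17,26] z:[33/2,43/2] -> hit [20,43/2], descend [5, 11]
        N5 x:[20,64/3] y:[20,26] z:[41/2,43/2] -> hit [41/2,64/3] leaf, test {P8@t=41/2}
        N11 x:[62/3,22] y:[17,23] z:[33/2,41/2] -> miss, prune
      N12 x:[18,19] y:[29,32] z:[13,31/2] -> miss, prune

11 AABB tests over nodes [0, 2, 8, 1, 4, 6, 7, 9, 5, 11, 12]; 2 leaves entered; closest P8.

== RESULT ==
[0, 2, 8, 1, 4, 6, 7, 9, 5, 11, 12]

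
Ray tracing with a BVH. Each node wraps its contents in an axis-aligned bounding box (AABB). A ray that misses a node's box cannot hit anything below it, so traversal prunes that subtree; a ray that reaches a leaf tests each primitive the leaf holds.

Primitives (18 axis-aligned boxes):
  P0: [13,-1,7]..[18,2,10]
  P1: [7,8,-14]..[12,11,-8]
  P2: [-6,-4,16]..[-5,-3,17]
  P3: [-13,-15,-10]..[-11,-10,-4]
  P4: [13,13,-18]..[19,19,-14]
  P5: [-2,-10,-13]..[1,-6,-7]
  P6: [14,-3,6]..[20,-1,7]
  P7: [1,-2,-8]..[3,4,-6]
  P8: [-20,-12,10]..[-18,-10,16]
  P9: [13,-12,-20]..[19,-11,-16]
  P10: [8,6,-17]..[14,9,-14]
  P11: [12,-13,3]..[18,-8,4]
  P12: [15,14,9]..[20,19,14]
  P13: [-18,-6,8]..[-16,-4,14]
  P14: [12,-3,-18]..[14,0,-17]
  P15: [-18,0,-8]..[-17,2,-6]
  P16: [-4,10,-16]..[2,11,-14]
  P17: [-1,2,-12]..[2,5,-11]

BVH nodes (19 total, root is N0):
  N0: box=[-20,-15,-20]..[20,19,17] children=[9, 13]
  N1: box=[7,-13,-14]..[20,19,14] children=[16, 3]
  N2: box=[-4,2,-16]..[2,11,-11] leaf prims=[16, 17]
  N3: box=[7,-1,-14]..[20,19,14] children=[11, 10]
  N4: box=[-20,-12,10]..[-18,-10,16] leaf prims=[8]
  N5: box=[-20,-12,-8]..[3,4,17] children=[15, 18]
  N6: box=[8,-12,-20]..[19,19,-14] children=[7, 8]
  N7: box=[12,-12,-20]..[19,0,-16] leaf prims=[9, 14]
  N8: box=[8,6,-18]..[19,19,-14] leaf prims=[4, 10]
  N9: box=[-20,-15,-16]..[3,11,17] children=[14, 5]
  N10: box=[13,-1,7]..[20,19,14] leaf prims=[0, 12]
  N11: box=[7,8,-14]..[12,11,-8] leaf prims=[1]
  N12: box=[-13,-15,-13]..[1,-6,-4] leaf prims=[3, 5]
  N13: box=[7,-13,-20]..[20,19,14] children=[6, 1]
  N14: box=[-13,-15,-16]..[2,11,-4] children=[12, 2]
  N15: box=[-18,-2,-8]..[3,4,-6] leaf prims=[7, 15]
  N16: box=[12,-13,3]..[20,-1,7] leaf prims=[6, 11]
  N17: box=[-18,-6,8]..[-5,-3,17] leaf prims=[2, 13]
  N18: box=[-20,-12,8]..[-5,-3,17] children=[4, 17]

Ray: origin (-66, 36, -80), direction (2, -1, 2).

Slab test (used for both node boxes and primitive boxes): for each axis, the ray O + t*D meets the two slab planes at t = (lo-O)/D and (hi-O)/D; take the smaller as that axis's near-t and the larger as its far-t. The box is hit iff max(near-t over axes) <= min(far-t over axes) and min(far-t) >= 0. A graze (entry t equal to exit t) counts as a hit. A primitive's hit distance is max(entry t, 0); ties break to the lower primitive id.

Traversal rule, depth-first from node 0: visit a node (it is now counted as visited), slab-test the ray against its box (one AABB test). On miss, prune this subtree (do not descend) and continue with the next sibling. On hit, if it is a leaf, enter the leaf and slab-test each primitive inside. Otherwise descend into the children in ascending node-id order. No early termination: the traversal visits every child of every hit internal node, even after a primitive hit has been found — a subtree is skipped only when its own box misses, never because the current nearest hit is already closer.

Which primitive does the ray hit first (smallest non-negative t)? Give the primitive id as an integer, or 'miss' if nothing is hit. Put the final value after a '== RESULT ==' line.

Walk:
N0 x:[23,43] y:[17,51] z:[30,97/2] -> hit [30,43], descend [9, 13]
  N9 x:[23,69/2] y:[25,51] z:[32,97/2] -> hit [32,69/2], descend [5, 14]
    N5 x:[23,69/2] y:[32,48] z:[36,97/2] -> miss, prune
    N14 x:[53/2,34] y:[25,51] z:[32,38] -> hit [32,34], descend [2, 12]
      N2 x:[31,34] y:[25,34] z:[32,69/2] -> hit [32,34] leaf, test {P16(miss), P17@t=34}
      N12 x:[53/2,67/2] y:[42,51] z:[67/2,38] -> miss, prune
  N13 x:[73/2,43] y:[17,49] z:[30,47] -> hit [73/2,43], descend [1, 6]
    N1 x:[73/2,43] y:[17,49] z:[33,47] -> hit [73/2,43], descend [3, 16]
      N3 x:[73/2,43] y:[17,37] z:[33,47] -> hit [73/2,37], descend [10, 11]
        N10 x:[79/2,43] y:[17,37] z:[87/2,47] -> miss, prune
        N11 x:[73/2,39] y:[25,28] z:[33,36] -> miss, prune
      N16 x:[39,43] y:[37,49] z:[83/2,87/2] -> hit [83/2,43] leaf, test {P6(miss), P11(miss)}
    N6 x:[37,85/2] y:[17,48] z:[30,33] -> miss, prune

13 AABB tests over nodes [0, 9, 5, 14, 2, 12, 13, 1, 3, 10, 11, 16, 6]; 2 leaves entered; closest P17.

== RESULT ==
17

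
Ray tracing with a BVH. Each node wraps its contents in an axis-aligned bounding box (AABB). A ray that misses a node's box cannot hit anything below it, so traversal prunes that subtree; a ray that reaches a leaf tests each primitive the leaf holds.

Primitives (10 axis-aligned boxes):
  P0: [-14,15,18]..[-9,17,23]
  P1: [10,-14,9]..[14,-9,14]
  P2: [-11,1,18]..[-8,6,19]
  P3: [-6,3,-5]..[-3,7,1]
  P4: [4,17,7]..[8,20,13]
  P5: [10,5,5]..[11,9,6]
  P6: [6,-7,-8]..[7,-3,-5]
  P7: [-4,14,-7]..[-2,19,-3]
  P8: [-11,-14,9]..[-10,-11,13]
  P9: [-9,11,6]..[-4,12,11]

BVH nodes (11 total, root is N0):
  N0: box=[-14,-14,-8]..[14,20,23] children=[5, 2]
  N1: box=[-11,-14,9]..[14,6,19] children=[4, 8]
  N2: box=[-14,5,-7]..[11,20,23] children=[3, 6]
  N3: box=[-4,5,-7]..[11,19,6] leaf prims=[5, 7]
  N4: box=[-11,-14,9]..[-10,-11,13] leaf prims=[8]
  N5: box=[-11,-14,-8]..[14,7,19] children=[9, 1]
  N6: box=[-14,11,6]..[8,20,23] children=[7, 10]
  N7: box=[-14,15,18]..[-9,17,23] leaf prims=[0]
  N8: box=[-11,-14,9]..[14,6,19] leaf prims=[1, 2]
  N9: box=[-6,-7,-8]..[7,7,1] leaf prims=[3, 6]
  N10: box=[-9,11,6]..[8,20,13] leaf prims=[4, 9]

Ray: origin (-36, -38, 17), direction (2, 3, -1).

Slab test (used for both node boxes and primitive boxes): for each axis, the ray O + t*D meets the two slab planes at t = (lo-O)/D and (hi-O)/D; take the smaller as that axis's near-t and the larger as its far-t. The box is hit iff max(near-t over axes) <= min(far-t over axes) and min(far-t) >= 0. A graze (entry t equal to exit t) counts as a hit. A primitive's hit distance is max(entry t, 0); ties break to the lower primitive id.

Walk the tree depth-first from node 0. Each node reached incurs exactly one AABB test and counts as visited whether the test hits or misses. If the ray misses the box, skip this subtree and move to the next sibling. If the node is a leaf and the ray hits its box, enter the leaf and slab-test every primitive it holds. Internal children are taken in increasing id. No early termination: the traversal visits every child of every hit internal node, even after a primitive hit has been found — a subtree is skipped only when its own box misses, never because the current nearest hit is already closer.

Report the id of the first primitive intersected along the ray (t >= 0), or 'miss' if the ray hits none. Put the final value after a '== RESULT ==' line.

Trace the traversal:
N0 x:[11,25] y:[8,58/3] z:[-6,25] -> hit [11,58/3], descend [2, 5]
  N2 x:[11,47/2] y:[43/3,58/3] z:[-6,24] -> hit [43/3,58/3], descend [3, 6]
    N3 x:[16,47/2] y:[43/3,19] z:[11,24] -> hit [16,19] leaf, test {P5(miss), P7(miss)}
    N6 x:[11,22] y:[49/3,58/3] z:[-6,11] -> miss, prune
  N5 x:[25/2,25] y:[8,15] z:[-2,25] -> hit [25/2,15], descend [1, 9]
    N1 x:[25/2,25] y:[8,44/3] z:[-2,8] -> miss, prune
    N9 x:[15,43/2] y:[31/3,15] z:[16,25] -> miss, prune

Visited [0, 2, 3, 6, 5, 1, 9]. Tests: 7 box, 1 leaf. Nearest: miss.

== RESULT ==
miss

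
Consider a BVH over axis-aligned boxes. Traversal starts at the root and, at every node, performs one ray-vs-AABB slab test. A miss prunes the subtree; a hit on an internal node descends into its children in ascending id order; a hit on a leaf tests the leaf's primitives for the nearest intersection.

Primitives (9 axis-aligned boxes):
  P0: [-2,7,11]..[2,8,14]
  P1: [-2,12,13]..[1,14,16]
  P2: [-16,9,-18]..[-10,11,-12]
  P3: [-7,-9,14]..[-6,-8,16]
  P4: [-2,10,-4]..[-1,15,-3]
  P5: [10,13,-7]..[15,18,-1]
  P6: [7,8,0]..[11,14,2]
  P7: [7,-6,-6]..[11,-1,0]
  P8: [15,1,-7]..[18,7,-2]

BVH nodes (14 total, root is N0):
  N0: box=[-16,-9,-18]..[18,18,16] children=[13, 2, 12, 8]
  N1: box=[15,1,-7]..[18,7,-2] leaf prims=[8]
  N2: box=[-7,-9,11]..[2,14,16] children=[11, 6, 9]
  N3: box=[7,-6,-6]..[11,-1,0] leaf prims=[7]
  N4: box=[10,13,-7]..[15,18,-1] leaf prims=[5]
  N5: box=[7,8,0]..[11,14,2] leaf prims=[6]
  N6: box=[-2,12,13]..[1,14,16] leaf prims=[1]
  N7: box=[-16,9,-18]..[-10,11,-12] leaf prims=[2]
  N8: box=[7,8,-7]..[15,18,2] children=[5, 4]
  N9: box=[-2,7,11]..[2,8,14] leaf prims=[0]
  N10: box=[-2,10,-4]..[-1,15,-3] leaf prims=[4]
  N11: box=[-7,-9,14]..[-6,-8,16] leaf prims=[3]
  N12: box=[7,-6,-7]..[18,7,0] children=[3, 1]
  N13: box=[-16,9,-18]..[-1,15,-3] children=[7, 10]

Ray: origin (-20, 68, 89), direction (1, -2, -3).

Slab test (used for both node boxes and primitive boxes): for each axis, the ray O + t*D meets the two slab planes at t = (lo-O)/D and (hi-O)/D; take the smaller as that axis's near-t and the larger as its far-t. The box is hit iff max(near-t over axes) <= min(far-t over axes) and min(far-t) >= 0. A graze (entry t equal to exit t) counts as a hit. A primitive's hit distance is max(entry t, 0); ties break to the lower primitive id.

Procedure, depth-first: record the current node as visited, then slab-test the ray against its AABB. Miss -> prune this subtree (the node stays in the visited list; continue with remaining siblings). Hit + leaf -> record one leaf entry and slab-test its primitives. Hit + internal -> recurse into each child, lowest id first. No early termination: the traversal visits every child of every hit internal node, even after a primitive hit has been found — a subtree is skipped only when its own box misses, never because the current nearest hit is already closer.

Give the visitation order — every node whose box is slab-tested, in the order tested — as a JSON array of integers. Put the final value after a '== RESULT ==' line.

Walk:
N0 x:[4,38] y:[25,77/2] z:[73/3,107/3] -> hit [25,107/3], descend [2, 8, 12, 13]
  N2 x:[13,22] y:[27,77/2] z:[73/3,26] -> miss, prune
  N8 x:[27,35] y:[25,30] z:[29,32] -> hit [29,30], descend [4, 5]
    N4 x:[30,35] y:[25,55/2] z:[30,32] -> miss, prune
    N5 x:[27,31] y:[27,30] z:[29,89/3] -> hit [29,89/3] leaf, test {P6@t=29}
  N12 x:[27,38] y:[61/2,37] z:[89/3,32] -> hit [61/2,32], descend [1, 3]
    N1 x:[35,38] y:[61/2,67/2] z:[91/3,32] -> miss, prune
    N3 x:[27,31] y:[69/2,37] z:[89/3,95/3] -> miss, prune
  N13 x:[4,19] y:[53/2,59/2] z:[92/3,107/3] -> miss, prune

Visited [0, 2, 8, 4, 5, 12, 1, 3, 13]. Tests: 9 box, 1 leaf. Nearest: P6.

== RESULT ==
[0, 2, 8, 4, 5, 12, 1, 3, 13]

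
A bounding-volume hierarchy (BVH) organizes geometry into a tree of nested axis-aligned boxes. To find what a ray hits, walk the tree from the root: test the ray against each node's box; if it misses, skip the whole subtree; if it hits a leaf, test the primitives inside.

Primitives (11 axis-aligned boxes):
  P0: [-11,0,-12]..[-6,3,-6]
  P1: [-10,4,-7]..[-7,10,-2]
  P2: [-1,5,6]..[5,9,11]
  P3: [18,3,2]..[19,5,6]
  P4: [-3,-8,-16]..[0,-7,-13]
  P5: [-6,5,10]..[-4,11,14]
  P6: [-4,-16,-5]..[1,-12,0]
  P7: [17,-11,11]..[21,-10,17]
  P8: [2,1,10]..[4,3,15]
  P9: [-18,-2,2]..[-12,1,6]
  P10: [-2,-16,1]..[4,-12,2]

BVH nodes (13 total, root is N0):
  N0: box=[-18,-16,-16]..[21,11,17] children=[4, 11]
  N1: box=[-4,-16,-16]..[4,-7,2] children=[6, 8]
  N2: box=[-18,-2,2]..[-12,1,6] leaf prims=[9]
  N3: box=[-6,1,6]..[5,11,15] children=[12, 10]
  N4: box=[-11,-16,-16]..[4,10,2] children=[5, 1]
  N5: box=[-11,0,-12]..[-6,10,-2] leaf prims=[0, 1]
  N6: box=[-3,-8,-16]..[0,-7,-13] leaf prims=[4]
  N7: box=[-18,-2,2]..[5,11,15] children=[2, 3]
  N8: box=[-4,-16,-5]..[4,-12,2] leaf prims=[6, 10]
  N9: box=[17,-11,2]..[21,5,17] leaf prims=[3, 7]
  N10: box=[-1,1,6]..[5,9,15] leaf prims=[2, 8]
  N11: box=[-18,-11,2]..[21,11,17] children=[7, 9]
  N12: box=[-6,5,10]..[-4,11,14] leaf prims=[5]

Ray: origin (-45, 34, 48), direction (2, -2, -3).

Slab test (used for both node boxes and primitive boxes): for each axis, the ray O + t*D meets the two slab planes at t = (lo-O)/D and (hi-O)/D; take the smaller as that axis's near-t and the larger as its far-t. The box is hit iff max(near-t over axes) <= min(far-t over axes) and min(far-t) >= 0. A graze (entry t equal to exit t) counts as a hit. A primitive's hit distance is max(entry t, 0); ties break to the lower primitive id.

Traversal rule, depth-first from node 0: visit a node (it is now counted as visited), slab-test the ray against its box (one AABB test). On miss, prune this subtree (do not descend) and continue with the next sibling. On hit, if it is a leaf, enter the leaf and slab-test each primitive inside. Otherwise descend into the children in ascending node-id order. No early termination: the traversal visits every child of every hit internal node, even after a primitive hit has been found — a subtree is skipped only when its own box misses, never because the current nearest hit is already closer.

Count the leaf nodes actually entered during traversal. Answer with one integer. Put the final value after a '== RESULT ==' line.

Traverse from the root:
N0 x:[27/2,33] y:[23/2,25] z:[31/3,64/3] -> hit [27/2,64/3], descend [4, 11]
  N4 x:[17,49/2] y:[12,25] z:[46/3,64/3] -> hit [17,64/3], descend [1, 5]
    N1 x:[41/2,49/2] y:[41/2,25] z:[46/3,64/3] -> hit [41/2,64/3], descend [6, 8]
      N6 x:[21,45/2] y:[41/2,21] z:[61/3,64/3] -> hit [21,21] leaf, test {P4@t=21}
      N8 x:[41/2,49/2] y:[23,25] z:[46/3,53/3] -> miss, prune
    N5 x:[17,39/2] y:[12,17] z:[50/3,20] -> hit [17,17] leaf, test {P0(miss), P1(miss)}
  N11 x:[27/2,33] y:[23/2,45/2] z:[31/3,46/3] -> hit [27/2,46/3], descend [7, 9]
    N7 x:[27/2,25] y:[23/2,18] z:[11,46/3] -> hit [27/2,46/3], descend [2, 3]
      N2 x:[27/2,33/2] y:[33/2,18] z:[14,46/3] -> miss, prune
      N3 x:[39/2,25] y:[23/2,33/2] z:[11,14] -> miss, prune
    N9 x:[31,33] y:[29/2,45/2] z:[31/3,46/3] -> miss, prune

order=[0, 4, 1, 6, 8, 5, 11, 7, 2, 3, 9]  |boxes|=11  |leaves|=2  hit=P4

== RESULT ==
2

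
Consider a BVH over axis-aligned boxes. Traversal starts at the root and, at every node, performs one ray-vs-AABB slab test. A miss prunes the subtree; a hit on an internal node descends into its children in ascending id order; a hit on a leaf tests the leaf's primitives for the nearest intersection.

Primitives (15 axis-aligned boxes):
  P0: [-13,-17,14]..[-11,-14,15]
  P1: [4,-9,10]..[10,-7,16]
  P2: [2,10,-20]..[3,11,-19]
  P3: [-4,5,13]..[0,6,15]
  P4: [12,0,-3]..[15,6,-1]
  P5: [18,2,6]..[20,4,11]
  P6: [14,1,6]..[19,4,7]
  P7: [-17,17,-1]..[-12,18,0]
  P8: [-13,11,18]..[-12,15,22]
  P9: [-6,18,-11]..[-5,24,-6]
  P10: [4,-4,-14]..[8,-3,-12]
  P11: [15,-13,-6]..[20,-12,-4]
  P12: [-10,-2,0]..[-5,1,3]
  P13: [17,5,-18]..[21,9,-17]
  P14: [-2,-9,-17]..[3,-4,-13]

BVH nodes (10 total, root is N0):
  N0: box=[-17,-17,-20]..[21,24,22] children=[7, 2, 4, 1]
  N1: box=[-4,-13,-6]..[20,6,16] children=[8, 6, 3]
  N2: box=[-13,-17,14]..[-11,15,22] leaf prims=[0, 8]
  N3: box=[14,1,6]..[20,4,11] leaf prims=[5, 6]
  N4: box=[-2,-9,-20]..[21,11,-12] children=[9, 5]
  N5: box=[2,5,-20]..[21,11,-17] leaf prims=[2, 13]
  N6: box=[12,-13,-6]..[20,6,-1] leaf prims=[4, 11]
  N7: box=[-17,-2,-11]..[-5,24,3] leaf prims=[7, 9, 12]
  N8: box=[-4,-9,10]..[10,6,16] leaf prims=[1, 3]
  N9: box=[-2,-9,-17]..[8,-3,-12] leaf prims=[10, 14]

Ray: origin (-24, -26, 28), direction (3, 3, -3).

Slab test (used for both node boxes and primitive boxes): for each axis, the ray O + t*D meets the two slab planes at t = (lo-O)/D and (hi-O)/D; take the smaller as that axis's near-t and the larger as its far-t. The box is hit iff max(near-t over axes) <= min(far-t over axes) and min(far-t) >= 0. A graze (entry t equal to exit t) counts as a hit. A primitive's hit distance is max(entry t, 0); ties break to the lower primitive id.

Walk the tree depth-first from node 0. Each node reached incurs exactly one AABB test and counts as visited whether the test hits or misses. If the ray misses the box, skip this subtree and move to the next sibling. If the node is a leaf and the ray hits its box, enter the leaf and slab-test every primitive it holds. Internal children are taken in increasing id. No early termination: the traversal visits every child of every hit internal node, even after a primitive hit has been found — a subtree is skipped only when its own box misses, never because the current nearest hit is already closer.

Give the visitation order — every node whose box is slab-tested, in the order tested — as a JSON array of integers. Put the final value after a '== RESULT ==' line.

Walk:
N0 x:[7/3,15] y:[3,50/3] z:[2,16] -> hit [3,15], descend [1, 2, 4, 7]
  N1 x:[20/3,44/3] y:[13/3,32/3] z:[4,34/3] -> hit [20/3,32/3], descend [3, 6, 8]
    N3 x:[38/3,44/3] y:[9,10] z:[17/3,22/3] -> miss, prune
    N6 x:[12,44/3] y:[13/3,32/3] z:[29/3,34/3] -> miss, prune
    N8 x:[20/3,34/3] y:[17/3,32/3] z:[4,6] -> miss, prune
  N2 x:[11/3,13/3] y:[3,41/3] z:[2,14/3] -> hit [11/3,13/3] leaf, test {P0(miss), P8(miss)}
  N4 x:[22/3,15] y:[17/3,37/3] z:[40/3,16] -> miss, prune
  N7 x:[7/3,19/3] y:[8,50/3] z:[25/3,13] -> miss, prune

Visited [0, 1, 3, 6, 8, 2, 4, 7]. Tests: 8 box, 1 leaf. Nearest: miss.

== RESULT ==
[0, 1, 3, 6, 8, 2, 4, 7]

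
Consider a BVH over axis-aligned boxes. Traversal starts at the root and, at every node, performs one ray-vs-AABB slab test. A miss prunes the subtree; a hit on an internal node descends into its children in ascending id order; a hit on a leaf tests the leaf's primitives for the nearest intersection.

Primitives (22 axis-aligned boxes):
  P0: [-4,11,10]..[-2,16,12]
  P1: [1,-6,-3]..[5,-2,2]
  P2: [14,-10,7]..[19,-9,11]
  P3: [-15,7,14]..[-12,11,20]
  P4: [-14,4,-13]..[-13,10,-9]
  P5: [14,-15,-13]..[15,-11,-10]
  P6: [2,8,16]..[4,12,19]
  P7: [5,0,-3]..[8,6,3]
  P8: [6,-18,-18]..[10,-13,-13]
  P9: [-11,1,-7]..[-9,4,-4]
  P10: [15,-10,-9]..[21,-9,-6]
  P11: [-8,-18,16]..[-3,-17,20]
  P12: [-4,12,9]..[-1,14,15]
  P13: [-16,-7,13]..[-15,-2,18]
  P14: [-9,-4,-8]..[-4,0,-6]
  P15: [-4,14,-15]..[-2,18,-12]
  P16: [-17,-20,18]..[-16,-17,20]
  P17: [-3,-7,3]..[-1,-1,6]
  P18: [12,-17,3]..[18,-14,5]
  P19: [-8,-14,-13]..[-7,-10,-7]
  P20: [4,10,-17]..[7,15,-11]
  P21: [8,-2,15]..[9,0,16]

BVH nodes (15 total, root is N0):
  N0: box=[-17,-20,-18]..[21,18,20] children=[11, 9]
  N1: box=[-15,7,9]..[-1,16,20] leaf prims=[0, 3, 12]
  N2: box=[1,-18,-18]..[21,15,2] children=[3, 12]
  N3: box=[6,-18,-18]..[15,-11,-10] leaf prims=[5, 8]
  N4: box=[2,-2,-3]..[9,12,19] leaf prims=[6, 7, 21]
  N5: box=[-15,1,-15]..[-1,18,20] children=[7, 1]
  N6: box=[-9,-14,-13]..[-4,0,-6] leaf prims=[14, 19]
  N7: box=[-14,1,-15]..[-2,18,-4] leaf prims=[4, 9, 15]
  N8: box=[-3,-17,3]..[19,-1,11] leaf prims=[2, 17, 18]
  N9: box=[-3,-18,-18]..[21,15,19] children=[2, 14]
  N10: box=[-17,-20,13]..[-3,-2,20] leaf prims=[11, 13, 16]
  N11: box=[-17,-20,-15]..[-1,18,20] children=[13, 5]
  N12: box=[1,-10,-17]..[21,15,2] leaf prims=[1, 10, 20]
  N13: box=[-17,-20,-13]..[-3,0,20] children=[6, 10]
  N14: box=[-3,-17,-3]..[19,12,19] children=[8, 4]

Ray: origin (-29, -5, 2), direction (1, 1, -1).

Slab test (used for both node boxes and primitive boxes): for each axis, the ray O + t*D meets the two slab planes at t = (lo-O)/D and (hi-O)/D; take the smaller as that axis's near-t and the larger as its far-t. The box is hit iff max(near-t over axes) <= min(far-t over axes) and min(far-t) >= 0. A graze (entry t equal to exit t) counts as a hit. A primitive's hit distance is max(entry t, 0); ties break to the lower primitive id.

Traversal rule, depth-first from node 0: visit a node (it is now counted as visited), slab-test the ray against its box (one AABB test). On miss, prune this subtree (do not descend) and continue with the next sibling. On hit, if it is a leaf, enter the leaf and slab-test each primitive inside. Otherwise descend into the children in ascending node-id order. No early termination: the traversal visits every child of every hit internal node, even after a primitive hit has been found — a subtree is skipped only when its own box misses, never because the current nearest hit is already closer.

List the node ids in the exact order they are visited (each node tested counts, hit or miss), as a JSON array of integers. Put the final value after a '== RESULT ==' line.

Walk:
N0 x:[12,50] y:[-15,23] z:[-18,20] -> hit [12,20], descend [9, 11]
  N9 x:[26,50] y:[-13,20] z:[-17,20] -> miss, prune
  N11 x:[12,28] y:[-15,23] z:[-18,17] -> hit [12,17], descend [5, 13]
    N5 x:[14,28] y:[6,23] z:[-18,17] -> hit [14,17], descend [1, 7]
      N1 x:[14,28] y:[12,21] z:[-18,-7] -> miss, prune
      N7 x:[15,27] y:[6,23] z:[6,17] -> hit [15,17] leaf, test {P4@t=15, P9(miss), P15(miss)}
    N13 x:[12,26] y:[-15,5] z:[-18,15] -> miss, prune

order=[0, 9, 11, 5, 1, 7, 13]  |boxes|=7  |leaves|=1  hit=P4

== RESULT ==
[0, 9, 11, 5, 1, 7, 13]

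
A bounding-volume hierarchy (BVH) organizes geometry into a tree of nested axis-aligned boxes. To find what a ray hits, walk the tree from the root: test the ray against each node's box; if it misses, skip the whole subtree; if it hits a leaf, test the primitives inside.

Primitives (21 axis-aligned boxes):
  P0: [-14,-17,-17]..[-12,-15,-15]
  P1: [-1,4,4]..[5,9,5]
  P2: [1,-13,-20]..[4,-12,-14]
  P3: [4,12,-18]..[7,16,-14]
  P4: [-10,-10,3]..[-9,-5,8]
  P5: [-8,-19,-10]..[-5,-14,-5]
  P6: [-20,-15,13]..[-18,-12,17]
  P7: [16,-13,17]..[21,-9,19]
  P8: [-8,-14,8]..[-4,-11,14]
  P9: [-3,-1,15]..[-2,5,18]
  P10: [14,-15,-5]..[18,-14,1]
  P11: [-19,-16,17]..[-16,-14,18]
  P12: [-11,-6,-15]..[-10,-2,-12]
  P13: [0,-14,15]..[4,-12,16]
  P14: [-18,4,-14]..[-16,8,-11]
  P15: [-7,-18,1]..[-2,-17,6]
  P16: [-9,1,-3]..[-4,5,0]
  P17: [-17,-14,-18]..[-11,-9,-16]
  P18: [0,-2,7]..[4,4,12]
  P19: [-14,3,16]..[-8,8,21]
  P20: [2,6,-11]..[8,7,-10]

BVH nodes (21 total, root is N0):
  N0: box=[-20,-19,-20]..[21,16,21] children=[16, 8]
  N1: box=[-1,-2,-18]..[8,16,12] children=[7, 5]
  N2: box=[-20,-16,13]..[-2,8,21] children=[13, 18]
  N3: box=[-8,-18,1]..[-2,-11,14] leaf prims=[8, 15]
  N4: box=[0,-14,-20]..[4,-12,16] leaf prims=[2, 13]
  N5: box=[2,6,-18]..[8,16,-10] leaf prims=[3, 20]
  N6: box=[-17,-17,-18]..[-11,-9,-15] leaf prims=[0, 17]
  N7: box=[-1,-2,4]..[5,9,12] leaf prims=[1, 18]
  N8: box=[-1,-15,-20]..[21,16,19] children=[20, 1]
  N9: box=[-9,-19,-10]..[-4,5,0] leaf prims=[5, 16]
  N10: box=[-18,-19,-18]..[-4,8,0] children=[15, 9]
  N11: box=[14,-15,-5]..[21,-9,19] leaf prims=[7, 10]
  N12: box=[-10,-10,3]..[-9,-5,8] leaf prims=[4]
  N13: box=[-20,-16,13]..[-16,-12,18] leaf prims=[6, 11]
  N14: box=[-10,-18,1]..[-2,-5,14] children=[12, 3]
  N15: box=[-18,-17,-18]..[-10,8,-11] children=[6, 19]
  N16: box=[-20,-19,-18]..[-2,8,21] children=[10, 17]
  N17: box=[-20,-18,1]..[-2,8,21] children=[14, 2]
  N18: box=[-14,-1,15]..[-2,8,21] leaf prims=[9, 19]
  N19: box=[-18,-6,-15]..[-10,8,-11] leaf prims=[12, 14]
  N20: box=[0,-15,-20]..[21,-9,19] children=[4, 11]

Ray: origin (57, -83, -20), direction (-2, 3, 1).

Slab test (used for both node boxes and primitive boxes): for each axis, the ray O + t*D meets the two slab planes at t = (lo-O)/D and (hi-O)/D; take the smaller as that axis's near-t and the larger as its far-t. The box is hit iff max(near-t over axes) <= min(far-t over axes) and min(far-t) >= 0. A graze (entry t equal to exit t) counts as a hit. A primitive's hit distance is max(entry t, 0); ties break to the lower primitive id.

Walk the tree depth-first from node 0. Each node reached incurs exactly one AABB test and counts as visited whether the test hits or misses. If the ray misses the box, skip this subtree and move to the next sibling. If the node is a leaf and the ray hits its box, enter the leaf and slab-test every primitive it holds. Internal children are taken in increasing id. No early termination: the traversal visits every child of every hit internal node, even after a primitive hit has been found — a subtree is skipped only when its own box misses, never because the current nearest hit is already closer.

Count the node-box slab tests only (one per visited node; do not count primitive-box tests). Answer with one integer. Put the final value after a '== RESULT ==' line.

Traverse from the root:
N0 x:[18,77/2] y:[64/3,33] z:[0,41] -> hit [64/3,33], descend [8, 16]
  N8 x:[18,29] y:[68/3,33] z:[0,39] -> hit [68/3,29], descend [1, 20]
    N1 x:[49/2,29] y:[27,33] z:[2,32] -> hit [27,29], descend [5, 7]
      N5 x:[49/2,55/2] y:[89/3,33] z:[2,10] -> miss, prune
      N7 x:[26,29] y:[27,92/3] z:[24,32] -> hit [27,29] leaf, test {P1(miss), P18@t=27}
    N20 x:[18,57/2] y:[68/3,74/3] z:[0,39] -> hit [68/3,74/3], descend [4, 11]
      N4 x:[53/2,57/2] y:[23,71/3] z:[0,36] -> miss, prune
      N11 x:[18,43/2] y:[68/3,74/3] z:[15,39] -> miss, prune
  N16 x:[59/2,77/2] y:[64/3,91/3] z:[2,41] -> hit [59/2,91/3], descend [10, 17]
    N10 x:[61/2,75/2] y:[64/3,91/3] z:[2,20] -> miss, prune
    N17 x:[59/2,77/2] y:[65/3,91/3] z:[21,41] -> hit [59/2,91/3], descend [2, 14]
      N2 x:[59/2,77/2] y:[67/3,91/3] z:[33,41] -> miss, prune
      N14 x:[59/2,67/2] y:[65/3,26] z:[21,34] -> miss, prune

13 AABB tests over nodes [0, 8, 1, 5, 7, 20, 4, 11, 16, 10, 17, 2, 14]; 1 leaf entered; closest P18.

== RESULT ==
13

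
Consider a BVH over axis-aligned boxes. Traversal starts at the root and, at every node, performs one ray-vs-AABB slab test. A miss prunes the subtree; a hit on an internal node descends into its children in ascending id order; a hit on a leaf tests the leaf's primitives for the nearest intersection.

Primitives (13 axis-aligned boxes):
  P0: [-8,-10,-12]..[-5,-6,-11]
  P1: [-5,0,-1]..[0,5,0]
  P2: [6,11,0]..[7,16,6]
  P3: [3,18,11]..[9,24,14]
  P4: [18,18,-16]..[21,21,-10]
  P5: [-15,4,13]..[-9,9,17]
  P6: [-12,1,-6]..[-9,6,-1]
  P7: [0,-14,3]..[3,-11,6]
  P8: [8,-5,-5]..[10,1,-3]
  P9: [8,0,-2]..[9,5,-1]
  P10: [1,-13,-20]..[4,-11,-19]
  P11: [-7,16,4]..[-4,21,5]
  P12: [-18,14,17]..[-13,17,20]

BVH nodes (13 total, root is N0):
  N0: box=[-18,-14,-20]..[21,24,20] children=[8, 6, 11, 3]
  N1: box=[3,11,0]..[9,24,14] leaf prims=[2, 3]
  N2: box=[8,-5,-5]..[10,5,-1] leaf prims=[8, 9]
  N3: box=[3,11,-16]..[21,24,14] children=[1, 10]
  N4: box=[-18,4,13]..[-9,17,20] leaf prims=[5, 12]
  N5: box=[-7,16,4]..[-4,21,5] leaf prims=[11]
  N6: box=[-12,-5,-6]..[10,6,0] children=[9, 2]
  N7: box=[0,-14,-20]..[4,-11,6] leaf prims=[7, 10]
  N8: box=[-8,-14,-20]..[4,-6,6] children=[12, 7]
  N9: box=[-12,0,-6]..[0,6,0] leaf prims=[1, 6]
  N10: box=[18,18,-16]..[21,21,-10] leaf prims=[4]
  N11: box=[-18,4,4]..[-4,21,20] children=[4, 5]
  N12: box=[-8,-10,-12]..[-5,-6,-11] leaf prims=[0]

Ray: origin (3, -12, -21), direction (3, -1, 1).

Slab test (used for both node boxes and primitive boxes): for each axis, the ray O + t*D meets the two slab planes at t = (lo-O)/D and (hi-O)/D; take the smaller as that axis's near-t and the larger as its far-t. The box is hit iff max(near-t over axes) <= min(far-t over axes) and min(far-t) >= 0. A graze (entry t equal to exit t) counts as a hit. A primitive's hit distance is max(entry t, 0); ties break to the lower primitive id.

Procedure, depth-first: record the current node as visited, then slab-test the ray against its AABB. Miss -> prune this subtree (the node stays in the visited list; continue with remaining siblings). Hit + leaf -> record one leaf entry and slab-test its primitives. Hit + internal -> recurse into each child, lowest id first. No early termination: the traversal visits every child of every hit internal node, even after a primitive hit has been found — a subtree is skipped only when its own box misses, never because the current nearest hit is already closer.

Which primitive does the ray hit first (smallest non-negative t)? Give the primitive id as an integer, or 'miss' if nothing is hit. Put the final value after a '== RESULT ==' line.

Trace the traversal:
N0 x:[-7,6] y:[-36,2] z:[1,41] -> hit [1,2], descend [3, 6, 8, 11]
  N3 x:[0,6] y:[-36,-23] z:[5,35] -> miss, prune
  N6 x:[-5,7/3] y:[-18,-7] z:[15,21] -> miss, prune
  N8 x:[-11/3,1/3] y:[-6,2] z:[1,27] -> miss, prune
  N11 x:[-7,-7/3] y:[-33,-16] z:[25,41] -> miss, prune

order=[0, 3, 6, 8, 11]  |boxes|=5  |leaves|=0  hit=miss

== RESULT ==
miss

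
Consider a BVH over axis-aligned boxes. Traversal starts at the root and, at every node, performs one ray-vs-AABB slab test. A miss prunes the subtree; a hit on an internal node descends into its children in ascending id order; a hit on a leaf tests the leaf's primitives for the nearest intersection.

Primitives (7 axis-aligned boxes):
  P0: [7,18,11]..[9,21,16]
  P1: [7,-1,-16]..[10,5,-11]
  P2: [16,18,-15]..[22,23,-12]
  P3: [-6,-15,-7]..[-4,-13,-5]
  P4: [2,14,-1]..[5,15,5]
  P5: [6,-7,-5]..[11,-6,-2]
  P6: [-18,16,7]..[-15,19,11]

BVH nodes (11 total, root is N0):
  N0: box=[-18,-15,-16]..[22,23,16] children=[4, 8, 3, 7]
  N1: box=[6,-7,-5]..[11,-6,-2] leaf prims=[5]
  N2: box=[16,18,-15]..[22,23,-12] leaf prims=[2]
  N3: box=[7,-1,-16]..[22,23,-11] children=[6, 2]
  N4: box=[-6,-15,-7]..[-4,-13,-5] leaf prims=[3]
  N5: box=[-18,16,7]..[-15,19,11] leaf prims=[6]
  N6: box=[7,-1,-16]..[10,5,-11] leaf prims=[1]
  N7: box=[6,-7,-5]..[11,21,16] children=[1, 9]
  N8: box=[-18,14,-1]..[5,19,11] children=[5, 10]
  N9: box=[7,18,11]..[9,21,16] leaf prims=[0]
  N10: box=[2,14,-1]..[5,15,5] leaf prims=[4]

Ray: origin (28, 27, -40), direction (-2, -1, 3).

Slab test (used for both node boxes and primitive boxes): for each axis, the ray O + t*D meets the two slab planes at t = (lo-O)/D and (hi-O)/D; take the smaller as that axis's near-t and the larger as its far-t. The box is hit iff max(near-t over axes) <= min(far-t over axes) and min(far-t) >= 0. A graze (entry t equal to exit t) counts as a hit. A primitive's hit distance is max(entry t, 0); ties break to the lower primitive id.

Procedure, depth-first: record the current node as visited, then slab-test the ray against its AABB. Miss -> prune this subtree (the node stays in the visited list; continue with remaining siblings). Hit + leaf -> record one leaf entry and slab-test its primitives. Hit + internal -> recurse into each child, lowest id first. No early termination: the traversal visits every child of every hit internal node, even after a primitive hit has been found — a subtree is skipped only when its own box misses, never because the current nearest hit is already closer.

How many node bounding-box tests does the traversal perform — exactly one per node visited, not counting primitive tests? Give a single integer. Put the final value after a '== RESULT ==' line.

Traverse from the root:
N0 x:[3,23] y:[4,42] z:[8,56/3] -> hit [8,56/3], descend [3, 4, 7, 8]
  N3 x:[3,21/2] y:[4,28] z:[8,29/3] -> hit [8,29/3], descend [2, 6]
    N2 x:[3,6] y:[4,9] z:[25/3,28/3] -> miss, prune
    N6 x:[9,21/2] y:[22,28] z:[8,29/3] -> miss, prune
  N4 x:[16,17] y:[40,42] z:[11,35/3] -> miss, prune
  N7 x:[17/2,11] y:[6,34] z:[35/3,56/3] -> miss, prune
  N8 x:[23/2,23] y:[8,13] z:[13,17] -> hit [13,13], descend [5, 10]
    N5 x:[43/2,23] y:[8,11] z:[47/3,17] -> miss, prune
    N10 x:[23/2,13] y:[12,13] z:[13,15] -> hit [13,13] leaf, test {P4@t=13}

order=[0, 3, 2, 6, 4, 7, 8, 5, 10]  |boxes|=9  |leaves|=1  hit=P4

== RESULT ==
9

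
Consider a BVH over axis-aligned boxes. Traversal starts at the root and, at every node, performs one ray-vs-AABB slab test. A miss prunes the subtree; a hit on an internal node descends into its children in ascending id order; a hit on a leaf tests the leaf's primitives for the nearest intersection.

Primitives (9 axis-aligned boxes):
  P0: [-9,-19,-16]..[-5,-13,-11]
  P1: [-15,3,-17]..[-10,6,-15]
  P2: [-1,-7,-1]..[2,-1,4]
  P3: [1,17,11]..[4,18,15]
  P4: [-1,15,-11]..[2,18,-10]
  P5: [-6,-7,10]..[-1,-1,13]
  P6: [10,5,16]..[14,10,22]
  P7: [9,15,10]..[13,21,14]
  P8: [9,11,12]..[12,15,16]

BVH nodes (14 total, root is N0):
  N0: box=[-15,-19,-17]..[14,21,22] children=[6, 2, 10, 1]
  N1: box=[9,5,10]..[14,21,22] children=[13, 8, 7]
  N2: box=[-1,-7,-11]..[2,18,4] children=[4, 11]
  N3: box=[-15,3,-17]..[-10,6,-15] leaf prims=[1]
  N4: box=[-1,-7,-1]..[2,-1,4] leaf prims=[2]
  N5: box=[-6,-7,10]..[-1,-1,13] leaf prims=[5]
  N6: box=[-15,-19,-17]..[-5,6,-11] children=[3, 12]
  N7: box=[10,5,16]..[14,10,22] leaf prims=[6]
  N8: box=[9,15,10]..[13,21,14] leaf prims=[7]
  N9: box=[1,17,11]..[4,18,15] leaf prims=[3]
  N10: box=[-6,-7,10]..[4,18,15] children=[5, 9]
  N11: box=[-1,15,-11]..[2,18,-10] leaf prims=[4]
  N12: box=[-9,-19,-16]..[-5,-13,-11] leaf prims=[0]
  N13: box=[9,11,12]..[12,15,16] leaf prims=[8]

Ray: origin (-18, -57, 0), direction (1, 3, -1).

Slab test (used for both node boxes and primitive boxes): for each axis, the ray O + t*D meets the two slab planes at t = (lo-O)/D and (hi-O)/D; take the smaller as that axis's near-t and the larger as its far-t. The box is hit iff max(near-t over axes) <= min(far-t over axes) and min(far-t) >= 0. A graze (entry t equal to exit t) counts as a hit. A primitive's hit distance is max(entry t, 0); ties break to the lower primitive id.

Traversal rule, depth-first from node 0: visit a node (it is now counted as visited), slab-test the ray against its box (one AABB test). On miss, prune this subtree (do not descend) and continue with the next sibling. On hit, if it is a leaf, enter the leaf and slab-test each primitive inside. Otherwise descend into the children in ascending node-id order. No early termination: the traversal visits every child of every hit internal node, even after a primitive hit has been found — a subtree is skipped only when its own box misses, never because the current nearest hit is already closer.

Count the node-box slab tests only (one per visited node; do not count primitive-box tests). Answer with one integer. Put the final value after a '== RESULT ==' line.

Walk:
N0 x:[3,32] y:[38/3,26] z:[-22,17] -> hit [38/3,17], descend [1, 2, 6, 10]
  N1 x:[27,32] y:[62/3,26] z:[-22,-10] -> miss, prune
  N2 x:[17,20] y:[50/3,25] z:[-4,11] -> miss, prune
  N6 x:[3,13] y:[38/3,21] z:[11,17] -> hit [38/3,13], descend [3, 12]
    N3 x:[3,8] y:[20,21] z:[15,17] -> miss, prune
    N12 x:[9,13] y:[38/3,44/3] z:[11,16] -> hit [38/3,13] leaf, test {P0@t=38/3}
  N10 x:[12,22] y:[50/3,25] z:[-15,-10] -> miss, prune

7 AABB tests over nodes [0, 1, 2, 6, 3, 12, 10]; 1 leaf entered; closest P0.

== RESULT ==
7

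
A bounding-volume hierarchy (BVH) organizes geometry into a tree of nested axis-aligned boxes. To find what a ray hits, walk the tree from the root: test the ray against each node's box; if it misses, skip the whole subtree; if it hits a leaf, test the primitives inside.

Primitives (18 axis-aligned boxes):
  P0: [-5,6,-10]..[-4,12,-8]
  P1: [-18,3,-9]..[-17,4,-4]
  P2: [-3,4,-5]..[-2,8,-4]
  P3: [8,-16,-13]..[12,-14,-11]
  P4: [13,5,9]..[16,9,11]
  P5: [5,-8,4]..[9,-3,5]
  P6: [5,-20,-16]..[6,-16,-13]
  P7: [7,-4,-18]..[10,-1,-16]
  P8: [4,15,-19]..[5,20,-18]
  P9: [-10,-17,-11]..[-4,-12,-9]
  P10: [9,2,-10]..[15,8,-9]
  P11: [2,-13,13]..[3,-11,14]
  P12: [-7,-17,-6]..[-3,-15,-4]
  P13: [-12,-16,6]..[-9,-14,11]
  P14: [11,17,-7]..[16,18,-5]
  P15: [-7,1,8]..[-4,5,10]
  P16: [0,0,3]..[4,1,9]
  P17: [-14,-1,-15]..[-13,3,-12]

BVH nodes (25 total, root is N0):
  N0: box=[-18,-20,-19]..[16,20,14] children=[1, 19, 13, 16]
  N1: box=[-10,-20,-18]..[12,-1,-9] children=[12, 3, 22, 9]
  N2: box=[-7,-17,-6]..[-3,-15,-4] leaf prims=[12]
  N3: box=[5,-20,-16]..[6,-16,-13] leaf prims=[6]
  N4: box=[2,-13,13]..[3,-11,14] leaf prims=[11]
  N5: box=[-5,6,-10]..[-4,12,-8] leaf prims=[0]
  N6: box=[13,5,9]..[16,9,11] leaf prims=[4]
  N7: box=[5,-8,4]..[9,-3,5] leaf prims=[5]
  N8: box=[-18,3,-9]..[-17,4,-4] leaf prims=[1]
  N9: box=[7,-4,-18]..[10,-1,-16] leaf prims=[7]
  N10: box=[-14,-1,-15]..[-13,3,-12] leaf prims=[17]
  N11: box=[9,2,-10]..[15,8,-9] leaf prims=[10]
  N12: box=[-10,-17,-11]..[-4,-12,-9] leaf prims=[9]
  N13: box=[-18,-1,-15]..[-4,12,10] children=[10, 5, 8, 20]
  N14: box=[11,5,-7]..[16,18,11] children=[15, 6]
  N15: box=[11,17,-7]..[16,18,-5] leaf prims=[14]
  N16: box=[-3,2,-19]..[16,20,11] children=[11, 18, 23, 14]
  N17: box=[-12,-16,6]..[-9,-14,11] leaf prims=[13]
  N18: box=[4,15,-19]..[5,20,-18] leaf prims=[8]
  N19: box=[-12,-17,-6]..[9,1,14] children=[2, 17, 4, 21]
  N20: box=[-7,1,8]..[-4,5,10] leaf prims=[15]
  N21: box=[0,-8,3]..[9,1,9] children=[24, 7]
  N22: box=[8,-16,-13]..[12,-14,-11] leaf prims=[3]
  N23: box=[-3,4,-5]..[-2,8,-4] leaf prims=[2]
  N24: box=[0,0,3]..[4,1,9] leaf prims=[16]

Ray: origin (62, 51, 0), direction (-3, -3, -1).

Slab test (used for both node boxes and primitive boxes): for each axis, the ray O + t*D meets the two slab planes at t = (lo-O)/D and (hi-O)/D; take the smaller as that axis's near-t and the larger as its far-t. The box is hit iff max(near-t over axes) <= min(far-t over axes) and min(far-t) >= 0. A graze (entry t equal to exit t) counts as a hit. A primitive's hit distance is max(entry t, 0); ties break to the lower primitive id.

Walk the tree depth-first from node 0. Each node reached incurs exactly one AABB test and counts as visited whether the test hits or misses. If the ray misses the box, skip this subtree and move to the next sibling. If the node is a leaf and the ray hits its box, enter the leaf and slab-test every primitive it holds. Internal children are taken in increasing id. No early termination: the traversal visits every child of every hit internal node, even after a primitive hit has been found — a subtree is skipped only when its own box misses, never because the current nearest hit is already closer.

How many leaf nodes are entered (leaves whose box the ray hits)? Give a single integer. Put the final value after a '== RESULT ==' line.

Traverse from the root:
N0 x:[46/3,80/3] y:[31/3,71/3] z:[-14,19] -> hit [46/3,19], descend [1, 13, 16, 19]
  N1 x:[50/3,24] y:[52/3,71/3] z:[9,18] -> hit [52/3,18], descend [3, 9, 12, 22]
    N3 x:[56/3,19] y:[67/3,71/3] z:[13,16] -> miss, prune
    N9 x:[52/3,55/3] y:[52/3,55/3] z:[16,18] -> hit [52/3,18] leaf, test {P7@t=52/3}
    N12 x:[22,24] y:[21,68/3] z:[9,11] -> miss, prune
    N22 x:[50/3,18] y:[65/3,67/3] z:[11,13] -> miss, prune
  N13 x:[22,80/3] y:[13,52/3] z:[-10,15] -> miss, prune
  N16 x:[46/3,65/3] y:[31/3,49/3] z:[-11,19] -> hit [46/3,49/3], descend [11, 14, 18, 23]
    N11 x:[47/3,53/3] y:[43/3,49/3] z:[9,10] -> miss, prune
    N14 x:[46/3,17] y:[11,46/3] z:[-11,7] -> miss, prune
    N18 x:[19,58/3] y:[31/3,12] z:[18,19] -> miss, prune
    N23 x:[64/3,65/3] y:[43/3,47/3] z:[4,5] -> miss, prune
  N19 x:[53/3,74/3] y:[50/3,68/3] z:[-14,6] -> miss, prune

13 AABB tests over nodes [0, 1, 3, 9, 12, 22, 13, 16, 11, 14, 18, 23, 19]; 1 leaf entered; closest P7.

== RESULT ==
1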